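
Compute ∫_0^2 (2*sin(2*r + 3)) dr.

Let u = 2*r + 3, so du = 2 dr. When r = 0, u = 3; when r = 2, u = 7.
The integral becomes ∫ sin(u) du from 3 to 7, with antiderivative -cos(u).
Back in r: F(r) = -cos(2*r + 3).
Then F(2) - F(0) = (-cos(7)) - (-cos(3)) = cos(3) - cos(7).

cos(3) - cos(7)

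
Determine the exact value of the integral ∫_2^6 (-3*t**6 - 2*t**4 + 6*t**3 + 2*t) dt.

By the power rule, an antiderivative is F(t) = -3*t**7/7 - 2*t**5/5 + 3*t**4/2 + t**2.
Then F(6) - F(2) = (-4238604/35) - (-1388/35) = -4237216/35.

-4237216/35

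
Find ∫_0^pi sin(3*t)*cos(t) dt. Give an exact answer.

0

Use the identity sin(3*t)cos(t) = [sin(4*t) + sin(2*t)]/2.
An antiderivative is F(t) = -cos(2*t)/4 - cos(4*t)/8.
Then F(pi) - F(0) = (-3/8) - (-3/8) = 0.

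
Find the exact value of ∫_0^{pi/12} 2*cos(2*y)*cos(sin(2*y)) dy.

Let u = sin(2*y), so du = 2*cos(2*y) dy. When y = 0, u = 0; when y = pi/12, u = 1/2.
The integral becomes ∫ cos(u) du from 0 to 1/2, with antiderivative sin(u).
Back in y: F(y) = sin(sin(2*y)).
Then F(pi/12) - F(0) = (sin(1/2)) - (0) = sin(1/2).

sin(1/2)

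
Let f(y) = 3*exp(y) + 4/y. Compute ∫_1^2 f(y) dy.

-3*exp(1) + log(16) + 3*exp(2)

An antiderivative is F(y) = 3*exp(y) + 4*log(y).
Then F(2) - F(1) = (log(16) + 3*exp(2)) - (3*exp(1)) = -3*exp(1) + log(16) + 3*exp(2).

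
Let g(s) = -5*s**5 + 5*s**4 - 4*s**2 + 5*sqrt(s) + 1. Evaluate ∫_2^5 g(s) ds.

By the power rule, an antiderivative is F(s) = -5*s**6/6 + s**5 + 10*s**(3/2)/3 - 4*s**3/3 + s.
Then F(5) - F(2) = (-20115/2 + 50*sqrt(5)/3) - (-30 + 20*sqrt(2)/3) = -20055/2 - 20*sqrt(2)/3 + 50*sqrt(5)/3.

-20055/2 - 20*sqrt(2)/3 + 50*sqrt(5)/3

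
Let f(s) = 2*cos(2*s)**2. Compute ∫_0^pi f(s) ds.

Use the identity cos^2(2*s) = (1 + cos(4*s))/2.
An antiderivative is F(s) = s + sin(4*s)/4.
Then F(pi) - F(0) = (pi) - (0) = pi.

pi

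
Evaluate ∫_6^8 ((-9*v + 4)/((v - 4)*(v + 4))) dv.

Factor the denominator: v**2 - 16 = (v + 4)(v - 4).
Partial fractions: (-9*v + 4)/((v - 4)*(v + 4)) = -5/(v + 4) - 4/(v - 4).
An antiderivative is F(v) = -4*log(v - 4) - 5*log(v + 4).
Then F(8) - F(6) = (-18*log(2) - 5*log(3)) - (-5*log(5) - 9*log(2)) = -9*log(2) - 5*log(3) + 5*log(5).

-9*log(2) - 5*log(3) + 5*log(5)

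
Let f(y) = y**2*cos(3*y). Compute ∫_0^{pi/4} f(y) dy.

sqrt(2)*(-24*pi - 32 + 9*pi**2)/864

Integrate by parts twice (u = y^2, dv = cos(3*y) dy).
An antiderivative is F(y) = y**2*sin(3*y)/3 + 2*y*cos(3*y)/9 - 2*sin(3*y)/27.
Then F(pi/4) - F(0) = (sqrt(2)*(-24*pi - 32 + 9*pi**2)/864) - (0) = sqrt(2)*(-24*pi - 32 + 9*pi**2)/864.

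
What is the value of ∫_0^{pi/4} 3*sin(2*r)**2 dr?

3*pi/8

Use the identity sin^2(2*r) = (1 - cos(4*r))/2.
An antiderivative is F(r) = 3*r/2 - 3*sin(4*r)/8.
Then F(pi/4) - F(0) = (3*pi/8) - (0) = 3*pi/8.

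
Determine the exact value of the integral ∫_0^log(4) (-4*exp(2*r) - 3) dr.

-30 - 6*log(2)

An antiderivative is F(r) = -2*exp(2*r) - 3*r.
Then F(log(4)) - F(0) = (-32 - log(64)) - (-2) = -30 - 6*log(2).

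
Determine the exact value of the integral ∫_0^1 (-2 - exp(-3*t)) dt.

An antiderivative is F(t) = -2*t + exp(-3*t)/3.
Then F(1) - F(0) = (-2 + exp(-3)/3) - (1/3) = -7/3 + exp(-3)/3.

-7/3 + exp(-3)/3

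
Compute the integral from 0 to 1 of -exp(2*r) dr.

1/2 - exp(2)/2

An antiderivative is F(r) = -exp(2*r)/2.
Then F(1) - F(0) = (-exp(2)/2) - (-1/2) = 1/2 - exp(2)/2.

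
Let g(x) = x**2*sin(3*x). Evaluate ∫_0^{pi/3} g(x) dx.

Integrate by parts twice (u = x^2, dv = sin(3*x) dx).
An antiderivative is F(x) = -x**2*cos(3*x)/3 + 2*x*sin(3*x)/9 + 2*cos(3*x)/27.
Then F(pi/3) - F(0) = (-2/27 + pi**2/27) - (2/27) = -4/27 + pi**2/27.

-4/27 + pi**2/27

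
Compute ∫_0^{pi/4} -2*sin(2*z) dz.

An antiderivative is F(z) = cos(2*z).
Then F(pi/4) - F(0) = (0) - (1) = -1.

-1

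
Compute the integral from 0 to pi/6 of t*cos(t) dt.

-1 + pi/12 + sqrt(3)/2

Integrate by parts once (u = t, dv = cos(t) dt).
An antiderivative is F(t) = t*sin(t) + cos(t).
Then F(pi/6) - F(0) = (pi/12 + sqrt(3)/2) - (1) = -1 + pi/12 + sqrt(3)/2.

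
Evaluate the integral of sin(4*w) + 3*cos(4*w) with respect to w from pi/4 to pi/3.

-3*sqrt(3)/8 - 1/8

An antiderivative is F(w) = 3*sin(4*w)/4 - cos(4*w)/4.
Then F(pi/3) - F(pi/4) = (1/8 - 3*sqrt(3)/8) - (1/4) = -3*sqrt(3)/8 - 1/8.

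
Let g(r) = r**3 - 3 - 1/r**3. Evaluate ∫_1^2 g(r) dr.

3/8

By the power rule, an antiderivative is F(r) = r**4/4 - 3*r + 1/(2*r**2).
Then F(2) - F(1) = (-15/8) - (-9/4) = 3/8.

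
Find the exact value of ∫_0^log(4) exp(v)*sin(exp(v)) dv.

Let u = exp(v), so du = exp(v) dv. When v = 0, u = 1; when v = log(4), u = 4.
The integral becomes ∫ sin(u) du from 1 to 4, with antiderivative -cos(u).
Back in v: F(v) = -cos(exp(v)).
Then F(log(4)) - F(0) = (-cos(4)) - (-cos(1)) = cos(1) - cos(4).

cos(1) - cos(4)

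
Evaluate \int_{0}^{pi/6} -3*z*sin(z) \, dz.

Integrate by parts once (u = z, dv = -3*sin(z) dz).
An antiderivative is F(z) = 3*z*cos(z) - 3*sin(z).
Then F(pi/6) - F(0) = (-3/2 + sqrt(3)*pi/4) - (0) = -3/2 + sqrt(3)*pi/4.

-3/2 + sqrt(3)*pi/4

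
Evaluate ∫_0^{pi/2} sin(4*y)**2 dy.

pi/4

Use the identity sin^2(4*y) = (1 - cos(8*y))/2.
An antiderivative is F(y) = y/2 - sin(8*y)/16.
Then F(pi/2) - F(0) = (pi/4) - (0) = pi/4.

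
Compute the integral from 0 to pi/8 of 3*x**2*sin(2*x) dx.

-3/4 - 3*sqrt(2)*pi**2/256 + 3*sqrt(2)*pi/32 + 3*sqrt(2)/8

Integrate by parts twice (u = x^2, dv = 3*sin(2*x) dx).
An antiderivative is F(x) = -3*x**2*cos(2*x)/2 + 3*x*sin(2*x)/2 + 3*cos(2*x)/4.
Then F(pi/8) - F(0) = (3*sqrt(2)*(-pi**2 + 8*pi + 32)/256) - (3/4) = -3/4 - 3*sqrt(2)*pi**2/256 + 3*sqrt(2)*pi/32 + 3*sqrt(2)/8.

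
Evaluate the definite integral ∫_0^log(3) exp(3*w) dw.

Let u = exp(w), so du = exp(w) dw. When w = 0, u = 1; when w = log(3), u = 3.
The integral becomes ∫ u**2 du from 1 to 3, with antiderivative u**3/3.
Back in w: F(w) = exp(3*w)/3.
Then F(log(3)) - F(0) = (9) - (1/3) = 26/3.

26/3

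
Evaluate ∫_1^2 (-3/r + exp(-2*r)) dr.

(-6*exp(4)*log(2) - 1 + exp(2))*exp(-4)/2

An antiderivative is F(r) = -3*log(r) - exp(-2*r)/2.
Then F(2) - F(1) = (-3*log(2) - exp(-4)/2) - (-exp(-2)/2) = (-6*exp(4)*log(2) - 1 + exp(2))*exp(-4)/2.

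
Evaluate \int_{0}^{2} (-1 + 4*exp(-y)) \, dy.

2 - 4*exp(-2)

An antiderivative is F(y) = -y - 4*exp(-y).
Then F(2) - F(0) = (-2 - 4*exp(-2)) - (-4) = 2 - 4*exp(-2).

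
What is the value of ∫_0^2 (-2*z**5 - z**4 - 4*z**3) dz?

By the power rule, an antiderivative is F(z) = -z**6/3 - z**5/5 - z**4.
Then F(2) - F(0) = (-656/15) - (0) = -656/15.

-656/15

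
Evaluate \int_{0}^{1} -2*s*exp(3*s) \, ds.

Integrate by parts once (u = s, dv = -2*exp(3*s) ds).
An antiderivative is F(s) = (-6*s + 2)*exp(3*s)/9.
Then F(1) - F(0) = (-4*exp(3)/9) - (2/9) = -4*exp(3)/9 - 2/9.

-4*exp(3)/9 - 2/9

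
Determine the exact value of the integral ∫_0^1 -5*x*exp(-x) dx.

-5 + 10*exp(-1)

Integrate by parts once (u = x, dv = -5*exp(-x) dx).
An antiderivative is F(x) = (5*x + 5)*exp(-x).
Then F(1) - F(0) = (10*exp(-1)) - (5) = -5 + 10*exp(-1).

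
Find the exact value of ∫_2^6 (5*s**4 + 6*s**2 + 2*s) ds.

8192

By the power rule, an antiderivative is F(s) = s**5 + 2*s**3 + s**2.
Then F(6) - F(2) = (8244) - (52) = 8192.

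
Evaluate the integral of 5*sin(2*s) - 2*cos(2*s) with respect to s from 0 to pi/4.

3/2

An antiderivative is F(s) = -sin(2*s) - 5*cos(2*s)/2.
Then F(pi/4) - F(0) = (-1) - (-5/2) = 3/2.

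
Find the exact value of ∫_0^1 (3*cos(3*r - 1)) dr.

sin(1) + sin(2)

Let u = 3*r - 1, so du = 3 dr. When r = 0, u = -1; when r = 1, u = 2.
The integral becomes ∫ cos(u) du from -1 to 2, with antiderivative sin(u).
Back in r: F(r) = sin(3*r - 1).
Then F(1) - F(0) = (sin(2)) - (-sin(1)) = sin(1) + sin(2).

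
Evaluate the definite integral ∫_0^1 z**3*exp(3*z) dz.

Integrate by parts 3 times (u = z^3, dv = exp(3*z) dz).
An antiderivative is F(z) = (9*z**3 - 9*z**2 + 6*z - 2)*exp(3*z)/27.
Then F(1) - F(0) = (4*exp(3)/27) - (-2/27) = 2/27 + 4*exp(3)/27.

2/27 + 4*exp(3)/27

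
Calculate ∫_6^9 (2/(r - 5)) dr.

An antiderivative is F(r) = 2*log(r - 5).
Then F(9) - F(6) = (log(16)) - (0) = log(16).

log(16)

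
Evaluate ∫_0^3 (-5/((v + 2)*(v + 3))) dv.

-5*log(5) + 10*log(2)

Factor the denominator: v**2 + 5*v + 6 = (v + 3)(v + 2).
Partial fractions: -5/((v + 2)*(v + 3)) = 5/(v + 3) - 5/(v + 2).
An antiderivative is F(v) = -5*log(v + 2) + 5*log(v + 3).
Then F(3) - F(0) = (-5*log(5) + 5*log(2) + 5*log(3)) - (-5*log(2) + 5*log(3)) = -5*log(5) + 10*log(2).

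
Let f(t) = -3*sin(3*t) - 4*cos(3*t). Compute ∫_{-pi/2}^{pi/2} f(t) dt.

8/3

An antiderivative is F(t) = -4*sin(3*t)/3 + cos(3*t).
Then F(pi/2) - F(-pi/2) = (4/3) - (-4/3) = 8/3.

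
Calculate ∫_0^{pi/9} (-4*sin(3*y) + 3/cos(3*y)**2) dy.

-2/3 + sqrt(3)

An antiderivative is F(y) = 4*cos(3*y)/3 + tan(3*y).
Then F(pi/9) - F(0) = (2/3 + sqrt(3)) - (4/3) = -2/3 + sqrt(3).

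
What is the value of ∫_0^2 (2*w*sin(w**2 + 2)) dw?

-cos(6) + cos(2)

Let u = w**2 + 2, so du = 2*w dw. When w = 0, u = 2; when w = 2, u = 6.
The integral becomes ∫ sin(u) du from 2 to 6, with antiderivative -cos(u).
Back in w: F(w) = -cos(w**2 + 2).
Then F(2) - F(0) = (-cos(6)) - (-cos(2)) = -cos(6) + cos(2).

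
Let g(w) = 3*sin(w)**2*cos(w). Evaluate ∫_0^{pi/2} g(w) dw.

1

Let u = sin(w), so du = cos(w) dw. When w = 0, u = 0; when w = pi/2, u = 1.
The integral becomes 3·∫ u**2 du from 0 to 1, with antiderivative u**3.
Back in w: F(w) = sin(w)**3.
Then F(pi/2) - F(0) = (1) - (0) = 1.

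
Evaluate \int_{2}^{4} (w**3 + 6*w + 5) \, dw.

By the power rule, an antiderivative is F(w) = w**4/4 + 3*w**2 + 5*w.
Then F(4) - F(2) = (132) - (26) = 106.

106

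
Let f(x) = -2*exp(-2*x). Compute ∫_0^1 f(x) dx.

An antiderivative is F(x) = exp(-2*x).
Then F(1) - F(0) = (exp(-2)) - (1) = -1 + exp(-2).

-1 + exp(-2)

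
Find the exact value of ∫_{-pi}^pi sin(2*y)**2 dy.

pi

Use the identity sin^2(2*y) = (1 - cos(4*y))/2.
An antiderivative is F(y) = y/2 - sin(4*y)/8.
Then F(pi) - F(-pi) = (pi/2) - (-pi/2) = pi.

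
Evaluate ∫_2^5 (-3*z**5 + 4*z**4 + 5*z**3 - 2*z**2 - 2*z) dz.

-92877/20

By the power rule, an antiderivative is F(z) = -z**6/2 + 4*z**5/5 + 5*z**4/4 - 2*z**3/3 - z**2.
Then F(5) - F(2) = (-55675/12) - (64/15) = -92877/20.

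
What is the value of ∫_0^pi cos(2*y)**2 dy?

Use the identity cos^2(2*y) = (1 + cos(4*y))/2.
An antiderivative is F(y) = y/2 + sin(4*y)/8.
Then F(pi) - F(0) = (pi/2) - (0) = pi/2.

pi/2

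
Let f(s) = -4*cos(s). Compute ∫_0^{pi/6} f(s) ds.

-2

An antiderivative is F(s) = -4*sin(s).
Then F(pi/6) - F(0) = (-2) - (0) = -2.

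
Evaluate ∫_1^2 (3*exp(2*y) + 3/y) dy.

An antiderivative is F(y) = 3*exp(2*y)/2 + 3*log(y).
Then F(2) - F(1) = (log(8) + 3*exp(4)/2) - (3*exp(2)/2) = -3*exp(2)/2 + log(8) + 3*exp(4)/2.

-3*exp(2)/2 + log(8) + 3*exp(4)/2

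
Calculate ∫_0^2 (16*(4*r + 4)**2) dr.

Let u = 4*r + 4, so du = 4 dr. When r = 0, u = 4; when r = 2, u = 12.
The integral becomes 4·∫ u**2 du from 4 to 12, with antiderivative 4*u**3/3.
Back in r: F(r) = 4*(4*r + 4)**3/3.
Then F(2) - F(0) = (2304) - (256/3) = 6656/3.

6656/3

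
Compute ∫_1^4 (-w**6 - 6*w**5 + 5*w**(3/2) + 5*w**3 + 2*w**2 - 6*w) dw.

By the power rule, an antiderivative is F(w) = -w**7/7 - w**6 + 2*w**(5/2) + 5*w**4/4 + 2*w**3/3 - 3*w**2.
Then F(4) - F(1) = (-127216/21) - (-19/84) = -169615/28.

-169615/28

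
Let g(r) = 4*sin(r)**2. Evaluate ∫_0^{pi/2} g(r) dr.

pi

Use the identity sin^2(r) = (1 - cos(2*r))/2.
An antiderivative is F(r) = 2*r - sin(2*r).
Then F(pi/2) - F(0) = (pi) - (0) = pi.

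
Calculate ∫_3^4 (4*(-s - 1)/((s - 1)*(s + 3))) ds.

log(16/49)

Factor the denominator: s**2 + 2*s - 3 = (s + 3)(s - 1).
Partial fractions: 4*(-s - 1)/((s - 1)*(s + 3)) = -2/(s + 3) - 2/(s - 1).
An antiderivative is F(s) = -2*log(s - 1) - 2*log(s + 3).
Then F(4) - F(3) = (-2*log(7) - 2*log(3)) - (-4*log(2) - 2*log(3)) = log(16/49).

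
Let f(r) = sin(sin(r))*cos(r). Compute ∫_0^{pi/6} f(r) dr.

1 - cos(1/2)

Let u = sin(r), so du = cos(r) dr. When r = 0, u = 0; when r = pi/6, u = 1/2.
The integral becomes ∫ sin(u) du from 0 to 1/2, with antiderivative -cos(u).
Back in r: F(r) = -cos(sin(r)).
Then F(pi/6) - F(0) = (-cos(1/2)) - (-1) = 1 - cos(1/2).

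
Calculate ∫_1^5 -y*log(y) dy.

Integrate by parts once (u = ln y, dv = -y dy).
An antiderivative is F(y) = -y**2*(2*log(y) - 1)/4.
Then F(5) - F(1) = (25/4 - 25*log(5)/2) - (1/4) = 6 - 25*log(5)/2.

6 - 25*log(5)/2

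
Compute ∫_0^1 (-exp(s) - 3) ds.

An antiderivative is F(s) = -3*s - exp(s).
Then F(1) - F(0) = (-3 - E) - (-1) = -E - 2.

-E - 2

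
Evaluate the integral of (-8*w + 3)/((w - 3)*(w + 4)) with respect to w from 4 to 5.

Factor the denominator: w**2 + w - 12 = (w + 4)(w - 3).
Partial fractions: (-8*w + 3)/((w - 3)*(w + 4)) = -5/(w + 4) - 3/(w - 3).
An antiderivative is F(w) = -3*log(w - 3) - 5*log(w + 4).
Then F(5) - F(4) = (-10*log(3) - 3*log(2)) - (-15*log(2)) = -10*log(3) + 12*log(2).

-10*log(3) + 12*log(2)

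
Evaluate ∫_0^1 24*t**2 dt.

Let u = 2*t, so du = 2 dt. When t = 0, u = 0; when t = 1, u = 2.
The integral becomes 3·∫ u**2 du from 0 to 2, with antiderivative u**3.
Back in t: F(t) = 8*t**3.
Then F(1) - F(0) = (8) - (0) = 8.

8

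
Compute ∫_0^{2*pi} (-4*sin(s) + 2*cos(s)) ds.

0

An antiderivative is F(s) = 2*sin(s) + 4*cos(s).
Then F(2*pi) - F(0) = (4) - (4) = 0.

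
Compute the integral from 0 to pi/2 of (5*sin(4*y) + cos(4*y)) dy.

An antiderivative is F(y) = sin(4*y)/4 - 5*cos(4*y)/4.
Then F(pi/2) - F(0) = (-5/4) - (-5/4) = 0.

0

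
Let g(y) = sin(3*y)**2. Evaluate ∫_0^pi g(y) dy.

Use the identity sin^2(3*y) = (1 - cos(6*y))/2.
An antiderivative is F(y) = y/2 - sin(6*y)/12.
Then F(pi) - F(0) = (pi/2) - (0) = pi/2.

pi/2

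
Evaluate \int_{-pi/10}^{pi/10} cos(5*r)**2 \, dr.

Use the identity cos^2(5*r) = (1 + cos(10*r))/2.
An antiderivative is F(r) = r/2 + sin(10*r)/20.
Then F(pi/10) - F(-pi/10) = (pi/20) - (-pi/20) = pi/10.

pi/10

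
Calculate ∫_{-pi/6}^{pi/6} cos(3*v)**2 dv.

Use the identity cos^2(3*v) = (1 + cos(6*v))/2.
An antiderivative is F(v) = v/2 + sin(6*v)/12.
Then F(pi/6) - F(-pi/6) = (pi/12) - (-pi/12) = pi/6.

pi/6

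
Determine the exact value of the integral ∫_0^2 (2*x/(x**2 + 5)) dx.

log(9/5)

Let u = x**2 + 5, so du = 2*x dx. When x = 0, u = 5; when x = 2, u = 9.
The integral becomes ∫ 1/u du from 5 to 9, with antiderivative log(u).
Back in x: F(x) = log(x**2 + 5).
Then F(2) - F(0) = (log(9)) - (log(5)) = log(9/5).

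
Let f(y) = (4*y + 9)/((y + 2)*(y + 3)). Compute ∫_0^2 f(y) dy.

-3*log(3) + log(2) + 3*log(5)

Factor the denominator: y**2 + 5*y + 6 = (y + 3)(y + 2).
Partial fractions: (4*y + 9)/((y + 2)*(y + 3)) = 3/(y + 3) + 1/(y + 2).
An antiderivative is F(y) = log(y + 2) + 3*log(y + 3).
Then F(2) - F(0) = (2*log(2) + 3*log(5)) - (log(54)) = -3*log(3) + log(2) + 3*log(5).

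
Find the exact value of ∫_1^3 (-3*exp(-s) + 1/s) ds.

An antiderivative is F(s) = log(s) + 3*exp(-s).
Then F(3) - F(1) = (3*exp(-3) + log(3)) - (3*exp(-1)) = -3*exp(-1) + 3*exp(-3) + log(3).

-3*exp(-1) + 3*exp(-3) + log(3)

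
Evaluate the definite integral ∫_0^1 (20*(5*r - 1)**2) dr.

260/3

Let u = 5*r - 1, so du = 5 dr. When r = 0, u = -1; when r = 1, u = 4.
The integral becomes 4·∫ u**2 du from -1 to 4, with antiderivative 4*u**3/3.
Back in r: F(r) = 4*(5*r - 1)**3/3.
Then F(1) - F(0) = (256/3) - (-4/3) = 260/3.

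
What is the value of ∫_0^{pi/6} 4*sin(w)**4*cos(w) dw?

Let u = sin(w), so du = cos(w) dw. When w = 0, u = 0; when w = pi/6, u = 1/2.
The integral becomes 4·∫ u**4 du from 0 to 1/2, with antiderivative 4*u**5/5.
Back in w: F(w) = 4*sin(w)**5/5.
Then F(pi/6) - F(0) = (1/40) - (0) = 1/40.

1/40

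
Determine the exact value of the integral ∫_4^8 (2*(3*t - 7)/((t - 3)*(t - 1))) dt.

-4*log(3) + 2*log(5) + 4*log(7)

Factor the denominator: t**2 - 4*t + 3 = (t - 1)(t - 3).
Partial fractions: 2*(3*t - 7)/((t - 3)*(t - 1)) = 4/(t - 1) + 2/(t - 3).
An antiderivative is F(t) = 2*log(t - 3) + 4*log(t - 1).
Then F(8) - F(4) = (2*log(5) + 4*log(7)) - (log(81)) = -4*log(3) + 2*log(5) + 4*log(7).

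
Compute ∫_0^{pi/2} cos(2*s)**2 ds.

pi/4

Use the identity cos^2(2*s) = (1 + cos(4*s))/2.
An antiderivative is F(s) = s/2 + sin(4*s)/8.
Then F(pi/2) - F(0) = (pi/4) - (0) = pi/4.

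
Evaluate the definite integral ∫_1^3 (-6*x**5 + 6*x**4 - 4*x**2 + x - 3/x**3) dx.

By the power rule, an antiderivative is F(x) = -x**6 + 6*x**5/5 - 4*x**3/3 + x**2/2 + 3/(2*x**2).
Then F(3) - F(1) = (-7031/15) - (13/15) = -2348/5.

-2348/5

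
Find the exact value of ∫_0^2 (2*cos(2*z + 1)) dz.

sin(5) - sin(1)

Let u = 2*z + 1, so du = 2 dz. When z = 0, u = 1; when z = 2, u = 5.
The integral becomes ∫ cos(u) du from 1 to 5, with antiderivative sin(u).
Back in z: F(z) = sin(2*z + 1).
Then F(2) - F(0) = (sin(5)) - (sin(1)) = sin(5) - sin(1).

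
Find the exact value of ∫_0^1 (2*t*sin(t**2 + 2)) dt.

Let u = t**2 + 2, so du = 2*t dt. When t = 0, u = 2; when t = 1, u = 3.
The integral becomes ∫ sin(u) du from 2 to 3, with antiderivative -cos(u).
Back in t: F(t) = -cos(t**2 + 2).
Then F(1) - F(0) = (-cos(3)) - (-cos(2)) = cos(2) - cos(3).

cos(2) - cos(3)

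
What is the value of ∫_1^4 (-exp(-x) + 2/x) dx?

An antiderivative is F(x) = 2*log(x) + exp(-x).
Then F(4) - F(1) = (exp(-4) + 4*log(2)) - (exp(-1)) = -exp(-1) + exp(-4) + 4*log(2).

-exp(-1) + exp(-4) + 4*log(2)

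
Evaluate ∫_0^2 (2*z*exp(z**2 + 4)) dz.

Let u = z**2 + 4, so du = 2*z dz. When z = 0, u = 4; when z = 2, u = 8.
The integral becomes ∫ exp(u) du from 4 to 8, with antiderivative exp(u).
Back in z: F(z) = exp(z**2 + 4).
Then F(2) - F(0) = (exp(8)) - (exp(4)) = -exp(4) + exp(8).

-exp(4) + exp(8)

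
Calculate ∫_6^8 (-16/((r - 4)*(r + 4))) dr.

Factor the denominator: r**2 - 16 = (r + 4)(r - 4).
Partial fractions: -16/((r - 4)*(r + 4)) = 2/(r + 4) - 2/(r - 4).
An antiderivative is F(r) = -2*log(r - 4) + 2*log(r + 4).
Then F(8) - F(6) = (log(9)) - (log(25)) = log(9/25).

log(9/25)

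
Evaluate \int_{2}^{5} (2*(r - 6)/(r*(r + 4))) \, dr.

-3*log(5) - 2*log(2) + 5*log(3)

Factor the denominator: r**2 + 4*r = (r + 4)r.
Partial fractions: 2*(r - 6)/(r*(r + 4)) = 5/(r + 4) - 3/r.
An antiderivative is F(r) = -3*log(r) + 5*log(r + 4).
Then F(5) - F(2) = (-3*log(5) + 10*log(3)) - (2*log(2) + 5*log(3)) = -3*log(5) - 2*log(2) + 5*log(3).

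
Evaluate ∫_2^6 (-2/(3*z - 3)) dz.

An antiderivative is F(z) = -2*log(3*z - 3)/3.
Then F(6) - F(2) = (-2*log(15)/3) - (-2*log(3)/3) = -2*log(5)/3.

-2*log(5)/3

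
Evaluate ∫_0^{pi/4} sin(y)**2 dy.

Use the identity sin^2(y) = (1 - cos(2*y))/2.
An antiderivative is F(y) = y/2 - sin(2*y)/4.
Then F(pi/4) - F(0) = (-1/4 + pi/8) - (0) = -1/4 + pi/8.

-1/4 + pi/8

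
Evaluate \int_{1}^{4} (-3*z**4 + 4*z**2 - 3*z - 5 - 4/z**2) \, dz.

By the power rule, an antiderivative is F(z) = -3*z**5/5 + 4*z**3/3 - 3*z**2/2 - 5*z + 4/z.
Then F(4) - F(1) = (-8581/15) - (-53/30) = -5703/10.

-5703/10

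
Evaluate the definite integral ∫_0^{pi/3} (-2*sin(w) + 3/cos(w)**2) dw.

An antiderivative is F(w) = 2*cos(w) + 3*tan(w).
Then F(pi/3) - F(0) = (1 + 3*sqrt(3)) - (2) = -1 + 3*sqrt(3).

-1 + 3*sqrt(3)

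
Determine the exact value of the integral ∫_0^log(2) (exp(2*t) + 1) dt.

log(2) + 3/2

An antiderivative is F(t) = exp(2*t)/2 + t.
Then F(log(2)) - F(0) = (log(2) + 2) - (1/2) = log(2) + 3/2.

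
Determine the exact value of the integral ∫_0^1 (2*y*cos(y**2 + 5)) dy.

sin(6) - sin(5)

Let u = y**2 + 5, so du = 2*y dy. When y = 0, u = 5; when y = 1, u = 6.
The integral becomes ∫ cos(u) du from 5 to 6, with antiderivative sin(u).
Back in y: F(y) = sin(y**2 + 5).
Then F(1) - F(0) = (sin(6)) - (sin(5)) = sin(6) - sin(5).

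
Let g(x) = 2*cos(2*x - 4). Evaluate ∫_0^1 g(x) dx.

Let u = 2*x - 4, so du = 2 dx. When x = 0, u = -4; when x = 1, u = -2.
The integral becomes ∫ cos(u) du from -4 to -2, with antiderivative sin(u).
Back in x: F(x) = sin(2*x - 4).
Then F(1) - F(0) = (-sin(2)) - (-sin(4)) = -sin(2) + sin(4).

-sin(2) + sin(4)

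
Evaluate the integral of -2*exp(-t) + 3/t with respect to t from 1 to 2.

-2*exp(-1) + 2*exp(-2) + 3*log(2)

An antiderivative is F(t) = 3*log(t) + 2*exp(-t).
Then F(2) - F(1) = (2*exp(-2) + 3*log(2)) - (2*exp(-1)) = -2*exp(-1) + 2*exp(-2) + 3*log(2).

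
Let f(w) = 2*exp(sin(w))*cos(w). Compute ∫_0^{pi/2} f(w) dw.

-2 + 2*E

Let u = sin(w), so du = cos(w) dw. When w = 0, u = 0; when w = pi/2, u = 1.
The integral becomes 2·∫ exp(u) du from 0 to 1, with antiderivative 2*exp(u).
Back in w: F(w) = 2*exp(sin(w)).
Then F(pi/2) - F(0) = (2*E) - (2) = -2 + 2*E.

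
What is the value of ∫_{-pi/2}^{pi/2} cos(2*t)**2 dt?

Use the identity cos^2(2*t) = (1 + cos(4*t))/2.
An antiderivative is F(t) = t/2 + sin(4*t)/8.
Then F(pi/2) - F(-pi/2) = (pi/4) - (-pi/4) = pi/2.

pi/2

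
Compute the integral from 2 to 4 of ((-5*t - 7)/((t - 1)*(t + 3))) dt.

-2*log(7) - 3*log(3) + 2*log(5)

Factor the denominator: t**2 + 2*t - 3 = (t + 3)(t - 1).
Partial fractions: (-5*t - 7)/((t - 1)*(t + 3)) = -2/(t + 3) - 3/(t - 1).
An antiderivative is F(t) = -3*log(t - 1) - 2*log(t + 3).
Then F(4) - F(2) = (-2*log(7) - 3*log(3)) - (-log(25)) = -2*log(7) - 3*log(3) + 2*log(5).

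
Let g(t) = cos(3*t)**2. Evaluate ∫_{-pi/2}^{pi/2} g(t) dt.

pi/2

Use the identity cos^2(3*t) = (1 + cos(6*t))/2.
An antiderivative is F(t) = t/2 + sin(6*t)/12.
Then F(pi/2) - F(-pi/2) = (pi/4) - (-pi/4) = pi/2.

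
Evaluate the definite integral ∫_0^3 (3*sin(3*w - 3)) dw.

cos(3) - cos(6)

Let u = 3*w - 3, so du = 3 dw. When w = 0, u = -3; when w = 3, u = 6.
The integral becomes ∫ sin(u) du from -3 to 6, with antiderivative -cos(u).
Back in w: F(w) = -cos(3*w - 3).
Then F(3) - F(0) = (-cos(6)) - (-cos(3)) = cos(3) - cos(6).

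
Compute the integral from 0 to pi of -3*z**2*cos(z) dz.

6*pi

Integrate by parts twice (u = z^2, dv = -3*cos(z) dz).
An antiderivative is F(z) = -3*z**2*sin(z) - 6*z*cos(z) + 6*sin(z).
Then F(pi) - F(0) = (6*pi) - (0) = 6*pi.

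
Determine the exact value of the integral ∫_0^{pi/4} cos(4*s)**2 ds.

pi/8

Use the identity cos^2(4*s) = (1 + cos(8*s))/2.
An antiderivative is F(s) = s/2 + sin(8*s)/16.
Then F(pi/4) - F(0) = (pi/8) - (0) = pi/8.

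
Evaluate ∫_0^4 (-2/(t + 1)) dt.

-log(25)

An antiderivative is F(t) = -2*log(t + 1).
Then F(4) - F(0) = (-log(25)) - (0) = -log(25).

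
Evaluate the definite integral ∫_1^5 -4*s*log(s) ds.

24 - 50*log(5)

Integrate by parts once (u = ln s, dv = -4*s ds).
An antiderivative is F(s) = -s**2*(2*log(s) - 1).
Then F(5) - F(1) = (25 - 50*log(5)) - (1) = 24 - 50*log(5).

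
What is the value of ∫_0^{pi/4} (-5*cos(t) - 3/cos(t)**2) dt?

An antiderivative is F(t) = -5*sin(t) - 3*tan(t).
Then F(pi/4) - F(0) = (-5*sqrt(2)/2 - 3) - (0) = -5*sqrt(2)/2 - 3.

-5*sqrt(2)/2 - 3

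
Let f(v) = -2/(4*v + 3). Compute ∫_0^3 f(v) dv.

-log(15)/2 + log(3)/2

An antiderivative is F(v) = -log(4*v + 3)/2.
Then F(3) - F(0) = (-log(15)/2) - (-log(3)/2) = -log(15)/2 + log(3)/2.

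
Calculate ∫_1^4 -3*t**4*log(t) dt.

3069/25 - 6144*log(2)/5

Integrate by parts once (u = ln t, dv = -3*t**4 dt).
An antiderivative is F(t) = -3*t**5*(5*log(t) - 1)/25.
Then F(4) - F(1) = (3072/25 - 6144*log(2)/5) - (3/25) = 3069/25 - 6144*log(2)/5.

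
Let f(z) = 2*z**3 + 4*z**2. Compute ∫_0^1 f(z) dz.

By the power rule, an antiderivative is F(z) = z**4/2 + 4*z**3/3.
Then F(1) - F(0) = (11/6) - (0) = 11/6.

11/6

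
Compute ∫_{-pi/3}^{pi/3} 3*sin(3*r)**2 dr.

Use the identity sin^2(3*r) = (1 - cos(6*r))/2.
An antiderivative is F(r) = 3*r/2 - sin(6*r)/4.
Then F(pi/3) - F(-pi/3) = (pi/2) - (-pi/2) = pi.

pi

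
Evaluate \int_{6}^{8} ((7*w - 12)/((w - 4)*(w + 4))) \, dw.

Factor the denominator: w**2 - 16 = (w + 4)(w - 4).
Partial fractions: (7*w - 12)/((w - 4)*(w + 4)) = 5/(w + 4) + 2/(w - 4).
An antiderivative is F(w) = 2*log(w - 4) + 5*log(w + 4).
Then F(8) - F(6) = (5*log(3) + 14*log(2)) - (7*log(2) + 5*log(5)) = -5*log(5) + 7*log(2) + 5*log(3).

-5*log(5) + 7*log(2) + 5*log(3)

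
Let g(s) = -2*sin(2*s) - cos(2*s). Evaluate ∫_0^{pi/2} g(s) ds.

An antiderivative is F(s) = -sin(2*s)/2 + cos(2*s).
Then F(pi/2) - F(0) = (-1) - (1) = -2.

-2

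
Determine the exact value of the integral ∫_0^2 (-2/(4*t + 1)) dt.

-log(3)

An antiderivative is F(t) = -log(4*t + 1)/2.
Then F(2) - F(0) = (-log(3)) - (0) = -log(3).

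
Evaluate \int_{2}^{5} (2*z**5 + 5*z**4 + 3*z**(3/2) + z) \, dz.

By the power rule, an antiderivative is F(z) = z**6/3 + 6*z**(5/2)/5 + z**5 + z**2/2.
Then F(5) - F(2) = (30*sqrt(5) + 50075/6) - (24*sqrt(2)/5 + 166/3) = -24*sqrt(2)/5 + 30*sqrt(5) + 16581/2.

-24*sqrt(2)/5 + 30*sqrt(5) + 16581/2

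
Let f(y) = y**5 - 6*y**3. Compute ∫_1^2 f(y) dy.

-12

By the power rule, an antiderivative is F(y) = y**6/6 - 3*y**4/2.
Then F(2) - F(1) = (-40/3) - (-4/3) = -12.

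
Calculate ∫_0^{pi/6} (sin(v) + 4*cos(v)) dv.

An antiderivative is F(v) = 4*sin(v) - cos(v).
Then F(pi/6) - F(0) = (2 - sqrt(3)/2) - (-1) = 3 - sqrt(3)/2.

3 - sqrt(3)/2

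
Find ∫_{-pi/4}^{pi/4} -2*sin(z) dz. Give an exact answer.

An antiderivative is F(z) = 2*cos(z).
Then F(pi/4) - F(-pi/4) = (sqrt(2)) - (sqrt(2)) = 0.

0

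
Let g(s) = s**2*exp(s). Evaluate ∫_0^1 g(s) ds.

Integrate by parts twice (u = s^2, dv = exp(s) ds).
An antiderivative is F(s) = (s**2 - 2*s + 2)*exp(s).
Then F(1) - F(0) = (E) - (2) = -2 + E.

-2 + E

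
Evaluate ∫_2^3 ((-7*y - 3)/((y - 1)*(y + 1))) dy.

Factor the denominator: y**2 - 1 = (y + 1)(y - 1).
Partial fractions: (-7*y - 3)/((y - 1)*(y + 1)) = -2/(y + 1) - 5/(y - 1).
An antiderivative is F(y) = -5*log(y - 1) - 2*log(y + 1).
Then F(3) - F(2) = (-9*log(2)) - (-log(9)) = -9*log(2) + 2*log(3).

-9*log(2) + 2*log(3)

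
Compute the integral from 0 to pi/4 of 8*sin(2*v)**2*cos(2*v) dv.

4/3

Let u = sin(2*v), so du = 2*cos(2*v) dv. When v = 0, u = 0; when v = pi/4, u = 1.
The integral becomes 4·∫ u**2 du from 0 to 1, with antiderivative 4*u**3/3.
Back in v: F(v) = 4*sin(2*v)**3/3.
Then F(pi/4) - F(0) = (4/3) - (0) = 4/3.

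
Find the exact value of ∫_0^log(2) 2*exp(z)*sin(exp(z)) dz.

Let u = exp(z), so du = exp(z) dz. When z = 0, u = 1; when z = log(2), u = 2.
The integral becomes 2·∫ sin(u) du from 1 to 2, with antiderivative -2*cos(u).
Back in z: F(z) = -2*cos(exp(z)).
Then F(log(2)) - F(0) = (-2*cos(2)) - (-2*cos(1)) = -2*cos(2) + 2*cos(1).

-2*cos(2) + 2*cos(1)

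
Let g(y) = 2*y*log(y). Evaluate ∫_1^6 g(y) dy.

Integrate by parts once (u = ln y, dv = 2*y dy).
An antiderivative is F(y) = y**2*(2*log(y) - 1)/2.
Then F(6) - F(1) = (-18 + 36*log(2) + 36*log(3)) - (-1/2) = -35/2 + 36*log(2) + 36*log(3).

-35/2 + 36*log(2) + 36*log(3)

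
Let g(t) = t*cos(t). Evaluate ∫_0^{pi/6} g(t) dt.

Integrate by parts once (u = t, dv = cos(t) dt).
An antiderivative is F(t) = t*sin(t) + cos(t).
Then F(pi/6) - F(0) = (pi/12 + sqrt(3)/2) - (1) = -1 + pi/12 + sqrt(3)/2.

-1 + pi/12 + sqrt(3)/2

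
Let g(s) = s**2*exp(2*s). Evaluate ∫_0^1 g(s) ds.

-1/4 + exp(2)/4

Integrate by parts twice (u = s^2, dv = exp(2*s) ds).
An antiderivative is F(s) = (2*s**2 - 2*s + 1)*exp(2*s)/4.
Then F(1) - F(0) = (exp(2)/4) - (1/4) = -1/4 + exp(2)/4.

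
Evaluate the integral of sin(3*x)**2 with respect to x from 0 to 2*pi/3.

pi/3

Use the identity sin^2(3*x) = (1 - cos(6*x))/2.
An antiderivative is F(x) = x/2 - sin(6*x)/12.
Then F(2*pi/3) - F(0) = (pi/3) - (0) = pi/3.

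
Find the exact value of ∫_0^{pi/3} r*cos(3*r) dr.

Integrate by parts once (u = r, dv = cos(3*r) dr).
An antiderivative is F(r) = r*sin(3*r)/3 + cos(3*r)/9.
Then F(pi/3) - F(0) = (-1/9) - (1/9) = -2/9.

-2/9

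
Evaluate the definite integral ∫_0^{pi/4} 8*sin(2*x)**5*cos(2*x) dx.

2/3

Let u = sin(2*x), so du = 2*cos(2*x) dx. When x = 0, u = 0; when x = pi/4, u = 1.
The integral becomes 4·∫ u**5 du from 0 to 1, with antiderivative 2*u**6/3.
Back in x: F(x) = 2*sin(2*x)**6/3.
Then F(pi/4) - F(0) = (2/3) - (0) = 2/3.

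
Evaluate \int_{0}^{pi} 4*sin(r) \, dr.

An antiderivative is F(r) = -4*cos(r).
Then F(pi) - F(0) = (4) - (-4) = 8.

8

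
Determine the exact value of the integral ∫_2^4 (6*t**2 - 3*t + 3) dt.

100

By the power rule, an antiderivative is F(t) = 2*t**3 - 3*t**2/2 + 3*t.
Then F(4) - F(2) = (116) - (16) = 100.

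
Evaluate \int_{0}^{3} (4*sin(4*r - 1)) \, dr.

Let u = 4*r - 1, so du = 4 dr. When r = 0, u = -1; when r = 3, u = 11.
The integral becomes ∫ sin(u) du from -1 to 11, with antiderivative -cos(u).
Back in r: F(r) = -cos(4*r - 1).
Then F(3) - F(0) = (-cos(11)) - (-cos(1)) = -cos(11) + cos(1).

-cos(11) + cos(1)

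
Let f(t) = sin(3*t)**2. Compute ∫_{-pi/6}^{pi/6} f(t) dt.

pi/6

Use the identity sin^2(3*t) = (1 - cos(6*t))/2.
An antiderivative is F(t) = t/2 - sin(6*t)/12.
Then F(pi/6) - F(-pi/6) = (pi/12) - (-pi/12) = pi/6.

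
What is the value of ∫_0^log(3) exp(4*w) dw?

20

Let u = exp(w), so du = exp(w) dw. When w = 0, u = 1; when w = log(3), u = 3.
The integral becomes ∫ u**3 du from 1 to 3, with antiderivative u**4/4.
Back in w: F(w) = exp(4*w)/4.
Then F(log(3)) - F(0) = (81/4) - (1/4) = 20.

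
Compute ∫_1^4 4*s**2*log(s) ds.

-28 + 512*log(2)/3

Integrate by parts once (u = ln s, dv = 4*s**2 ds).
An antiderivative is F(s) = 4*s**3*(3*log(s) - 1)/9.
Then F(4) - F(1) = (-256/9 + 512*log(2)/3) - (-4/9) = -28 + 512*log(2)/3.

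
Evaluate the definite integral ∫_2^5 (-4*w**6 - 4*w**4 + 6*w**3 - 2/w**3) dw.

By the power rule, an antiderivative is F(w) = -4*w**7/7 - 4*w**5/5 + 3*w**4/2 + w**(-2).
Then F(5) - F(2) = (-16171861/350) - (-10429/140) = -32291577/700.

-32291577/700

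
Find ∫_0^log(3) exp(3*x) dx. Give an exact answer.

26/3

Let u = exp(x), so du = exp(x) dx. When x = 0, u = 1; when x = log(3), u = 3.
The integral becomes ∫ u**2 du from 1 to 3, with antiderivative u**3/3.
Back in x: F(x) = exp(3*x)/3.
Then F(log(3)) - F(0) = (9) - (1/3) = 26/3.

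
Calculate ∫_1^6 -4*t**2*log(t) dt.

-288*log(3) - 288*log(2) + 860/9

Integrate by parts once (u = ln t, dv = -4*t**2 dt).
An antiderivative is F(t) = -4*t**3*(3*log(t) - 1)/9.
Then F(6) - F(1) = (-288*log(3) - 288*log(2) + 96) - (4/9) = -288*log(3) - 288*log(2) + 860/9.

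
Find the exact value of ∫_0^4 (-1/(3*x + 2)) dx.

-log(14)/3 + log(2)/3

An antiderivative is F(x) = -log(3*x + 2)/3.
Then F(4) - F(0) = (-log(14)/3) - (-log(2)/3) = -log(14)/3 + log(2)/3.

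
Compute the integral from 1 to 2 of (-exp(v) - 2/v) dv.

-exp(2) - log(4) + exp(1)

An antiderivative is F(v) = -exp(v) - 2*log(v).
Then F(2) - F(1) = (-exp(2) - log(4)) - (-exp(1)) = -exp(2) - log(4) + exp(1).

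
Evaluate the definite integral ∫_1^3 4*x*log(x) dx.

-8 + 18*log(3)

Integrate by parts once (u = ln x, dv = 4*x dx).
An antiderivative is F(x) = x**2*(2*log(x) - 1).
Then F(3) - F(1) = (-9 + 18*log(3)) - (-1) = -8 + 18*log(3).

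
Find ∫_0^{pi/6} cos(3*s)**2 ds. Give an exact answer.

pi/12

Use the identity cos^2(3*s) = (1 + cos(6*s))/2.
An antiderivative is F(s) = s/2 + sin(6*s)/12.
Then F(pi/6) - F(0) = (pi/12) - (0) = pi/12.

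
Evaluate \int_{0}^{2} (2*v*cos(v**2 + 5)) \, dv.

sin(9) - sin(5)

Let u = v**2 + 5, so du = 2*v dv. When v = 0, u = 5; when v = 2, u = 9.
The integral becomes ∫ cos(u) du from 5 to 9, with antiderivative sin(u).
Back in v: F(v) = sin(v**2 + 5).
Then F(2) - F(0) = (sin(9)) - (sin(5)) = sin(9) - sin(5).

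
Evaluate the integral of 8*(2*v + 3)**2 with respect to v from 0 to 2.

Let u = 2*v + 3, so du = 2 dv. When v = 0, u = 3; when v = 2, u = 7.
The integral becomes 4·∫ u**2 du from 3 to 7, with antiderivative 4*u**3/3.
Back in v: F(v) = 4*(2*v + 3)**3/3.
Then F(2) - F(0) = (1372/3) - (36) = 1264/3.

1264/3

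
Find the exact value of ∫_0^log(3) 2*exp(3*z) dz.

52/3

Let u = exp(z), so du = exp(z) dz. When z = 0, u = 1; when z = log(3), u = 3.
The integral becomes 2·∫ u**2 du from 1 to 3, with antiderivative 2*u**3/3.
Back in z: F(z) = 2*exp(3*z)/3.
Then F(log(3)) - F(0) = (18) - (2/3) = 52/3.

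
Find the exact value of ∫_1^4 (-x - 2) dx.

By the power rule, an antiderivative is F(x) = -x**2/2 - 2*x.
Then F(4) - F(1) = (-16) - (-5/2) = -27/2.

-27/2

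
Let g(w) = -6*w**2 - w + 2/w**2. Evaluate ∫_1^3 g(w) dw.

By the power rule, an antiderivative is F(w) = -2*w**3 - w**2/2 - 2/w.
Then F(3) - F(1) = (-355/6) - (-9/2) = -164/3.

-164/3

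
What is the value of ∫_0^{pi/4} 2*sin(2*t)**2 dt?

pi/4

Use the identity sin^2(2*t) = (1 - cos(4*t))/2.
An antiderivative is F(t) = t - sin(4*t)/4.
Then F(pi/4) - F(0) = (pi/4) - (0) = pi/4.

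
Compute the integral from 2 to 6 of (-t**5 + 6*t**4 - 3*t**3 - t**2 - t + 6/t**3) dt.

By the power rule, an antiderivative is F(t) = -t**6/6 + 6*t**5/5 - 3*t**4/4 - t**3/3 - t**2/2 - 3/t**2.
Then F(6) - F(2) = (29587/60) - (619/60) = 2414/5.

2414/5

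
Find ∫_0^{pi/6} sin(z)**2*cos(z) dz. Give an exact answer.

Let u = sin(z), so du = cos(z) dz. When z = 0, u = 0; when z = pi/6, u = 1/2.
The integral becomes ∫ u**2 du from 0 to 1/2, with antiderivative u**3/3.
Back in z: F(z) = sin(z)**3/3.
Then F(pi/6) - F(0) = (1/24) - (0) = 1/24.

1/24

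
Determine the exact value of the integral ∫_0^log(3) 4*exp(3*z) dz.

Let u = exp(z), so du = exp(z) dz. When z = 0, u = 1; when z = log(3), u = 3.
The integral becomes 4·∫ u**2 du from 1 to 3, with antiderivative 4*u**3/3.
Back in z: F(z) = 4*exp(3*z)/3.
Then F(log(3)) - F(0) = (36) - (4/3) = 104/3.

104/3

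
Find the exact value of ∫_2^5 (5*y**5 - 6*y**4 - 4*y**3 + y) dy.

By the power rule, an antiderivative is F(y) = 5*y**6/6 - 6*y**5/5 - y**4 + y**2/2.
Then F(5) - F(2) = (25975/3) - (14/15) = 43287/5.

43287/5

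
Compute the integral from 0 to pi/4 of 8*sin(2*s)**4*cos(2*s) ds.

Let u = sin(2*s), so du = 2*cos(2*s) ds. When s = 0, u = 0; when s = pi/4, u = 1.
The integral becomes 4·∫ u**4 du from 0 to 1, with antiderivative 4*u**5/5.
Back in s: F(s) = 4*sin(2*s)**5/5.
Then F(pi/4) - F(0) = (4/5) - (0) = 4/5.

4/5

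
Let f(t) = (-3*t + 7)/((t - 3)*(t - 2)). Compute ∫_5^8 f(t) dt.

log(2/25)

Factor the denominator: t**2 - 5*t + 6 = (t - 2)(t - 3).
Partial fractions: (-3*t + 7)/((t - 3)*(t - 2)) = -1/(t - 2) - 2/(t - 3).
An antiderivative is F(t) = -2*log(t - 3) - log(t - 2).
Then F(8) - F(5) = (-2*log(5) - log(3) - log(2)) - (-log(12)) = log(2/25).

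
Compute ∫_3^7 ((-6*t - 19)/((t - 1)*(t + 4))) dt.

Factor the denominator: t**2 + 3*t - 4 = (t + 4)(t - 1).
Partial fractions: (-6*t - 19)/((t - 1)*(t + 4)) = -1/(t + 4) - 5/(t - 1).
An antiderivative is F(t) = -5*log(t - 1) - log(t + 4).
Then F(7) - F(3) = (-5*log(3) - 5*log(2) - log(11)) - (-5*log(2) - log(7)) = -5*log(3) - log(11) + log(7).

-5*log(3) - log(11) + log(7)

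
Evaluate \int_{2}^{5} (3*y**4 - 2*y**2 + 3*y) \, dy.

By the power rule, an antiderivative is F(y) = 3*y**5/5 - 2*y**3/3 + 3*y**2/2.
Then F(5) - F(2) = (10975/6) - (298/15) = 18093/10.

18093/10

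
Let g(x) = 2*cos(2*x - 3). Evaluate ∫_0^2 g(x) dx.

sin(3) + sin(1)

Let u = 2*x - 3, so du = 2 dx. When x = 0, u = -3; when x = 2, u = 1.
The integral becomes ∫ cos(u) du from -3 to 1, with antiderivative sin(u).
Back in x: F(x) = sin(2*x - 3).
Then F(2) - F(0) = (sin(1)) - (-sin(3)) = sin(3) + sin(1).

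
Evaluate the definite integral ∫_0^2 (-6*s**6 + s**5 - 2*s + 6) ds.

By the power rule, an antiderivative is F(s) = -6*s**7/7 + s**6/6 - s**2 + 6*s.
Then F(2) - F(0) = (-1912/21) - (0) = -1912/21.

-1912/21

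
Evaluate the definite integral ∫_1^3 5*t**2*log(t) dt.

-130/9 + 45*log(3)

Integrate by parts once (u = ln t, dv = 5*t**2 dt).
An antiderivative is F(t) = 5*t**3*(3*log(t) - 1)/9.
Then F(3) - F(1) = (-15 + 45*log(3)) - (-5/9) = -130/9 + 45*log(3).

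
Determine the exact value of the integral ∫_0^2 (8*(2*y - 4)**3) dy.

-256

Let u = 2*y - 4, so du = 2 dy. When y = 0, u = -4; when y = 2, u = 0.
The integral becomes 4·∫ u**3 du from -4 to 0, with antiderivative u**4.
Back in y: F(y) = (2*y - 4)**4.
Then F(2) - F(0) = (0) - (256) = -256.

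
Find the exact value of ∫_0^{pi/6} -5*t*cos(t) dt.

Integrate by parts once (u = t, dv = -5*cos(t) dt).
An antiderivative is F(t) = -5*t*sin(t) - 5*cos(t).
Then F(pi/6) - F(0) = (-5*sqrt(3)/2 - 5*pi/12) - (-5) = -5*sqrt(3)/2 - 5*pi/12 + 5.

-5*sqrt(3)/2 - 5*pi/12 + 5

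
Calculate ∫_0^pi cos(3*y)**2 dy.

pi/2

Use the identity cos^2(3*y) = (1 + cos(6*y))/2.
An antiderivative is F(y) = y/2 + sin(6*y)/12.
Then F(pi) - F(0) = (pi/2) - (0) = pi/2.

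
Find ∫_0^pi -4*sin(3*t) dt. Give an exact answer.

An antiderivative is F(t) = 4*cos(3*t)/3.
Then F(pi) - F(0) = (-4/3) - (4/3) = -8/3.

-8/3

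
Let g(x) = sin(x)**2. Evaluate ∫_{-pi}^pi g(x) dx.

pi

Use the identity sin^2(x) = (1 - cos(2*x))/2.
An antiderivative is F(x) = x/2 - sin(2*x)/4.
Then F(pi) - F(-pi) = (pi/2) - (-pi/2) = pi.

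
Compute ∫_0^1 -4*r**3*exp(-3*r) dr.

-8/27 + 104*exp(-3)/27

Integrate by parts 3 times (u = r^3, dv = -4*exp(-3*r) dr).
An antiderivative is F(r) = (36*r**3 + 36*r**2 + 24*r + 8)*exp(-3*r)/27.
Then F(1) - F(0) = (104*exp(-3)/27) - (8/27) = -8/27 + 104*exp(-3)/27.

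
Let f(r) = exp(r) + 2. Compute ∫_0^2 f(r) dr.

3 + exp(2)

An antiderivative is F(r) = 2*r + exp(r).
Then F(2) - F(0) = (4 + exp(2)) - (1) = 3 + exp(2).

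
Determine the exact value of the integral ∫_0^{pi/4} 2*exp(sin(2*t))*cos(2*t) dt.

Let u = sin(2*t), so du = 2*cos(2*t) dt. When t = 0, u = 0; when t = pi/4, u = 1.
The integral becomes ∫ exp(u) du from 0 to 1, with antiderivative exp(u).
Back in t: F(t) = exp(sin(2*t)).
Then F(pi/4) - F(0) = (E) - (1) = -1 + E.

-1 + E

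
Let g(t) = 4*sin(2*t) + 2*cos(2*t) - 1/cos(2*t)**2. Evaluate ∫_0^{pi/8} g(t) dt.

An antiderivative is F(t) = sin(2*t) - 2*cos(2*t) - tan(2*t)/2.
Then F(pi/8) - F(0) = (-sqrt(2)/2 - 1/2) - (-2) = 3/2 - sqrt(2)/2.

3/2 - sqrt(2)/2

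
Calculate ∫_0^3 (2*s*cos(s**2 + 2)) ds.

Let u = s**2 + 2, so du = 2*s ds. When s = 0, u = 2; when s = 3, u = 11.
The integral becomes ∫ cos(u) du from 2 to 11, with antiderivative sin(u).
Back in s: F(s) = sin(s**2 + 2).
Then F(3) - F(0) = (sin(11)) - (sin(2)) = sin(11) - sin(2).

sin(11) - sin(2)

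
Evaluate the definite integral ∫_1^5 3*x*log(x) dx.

-18 + 75*log(5)/2

Integrate by parts once (u = ln x, dv = 3*x dx).
An antiderivative is F(x) = 3*x**2*(2*log(x) - 1)/4.
Then F(5) - F(1) = (-75/4 + 75*log(5)/2) - (-3/4) = -18 + 75*log(5)/2.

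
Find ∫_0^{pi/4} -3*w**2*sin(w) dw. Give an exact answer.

Integrate by parts twice (u = w^2, dv = -3*sin(w) dw).
An antiderivative is F(w) = 3*w**2*cos(w) - 6*w*sin(w) - 6*cos(w).
Then F(pi/4) - F(0) = (3*sqrt(2)*(-32 - 8*pi + pi**2)/32) - (-6) = -3*sqrt(2) - 3*sqrt(2)*pi/4 + 3*sqrt(2)*pi**2/32 + 6.

-3*sqrt(2) - 3*sqrt(2)*pi/4 + 3*sqrt(2)*pi**2/32 + 6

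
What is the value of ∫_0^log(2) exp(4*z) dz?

Let u = exp(z), so du = exp(z) dz. When z = 0, u = 1; when z = log(2), u = 2.
The integral becomes ∫ u**3 du from 1 to 2, with antiderivative u**4/4.
Back in z: F(z) = exp(4*z)/4.
Then F(log(2)) - F(0) = (4) - (1/4) = 15/4.

15/4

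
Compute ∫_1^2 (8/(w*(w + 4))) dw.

log(25/9)

Factor the denominator: w**2 + 4*w = (w + 4)w.
Partial fractions: 8/(w*(w + 4)) = -2/(w + 4) + 2/w.
An antiderivative is F(w) = 2*log(w) - 2*log(w + 4).
Then F(2) - F(1) = (-log(9)) - (-log(25)) = log(25/9).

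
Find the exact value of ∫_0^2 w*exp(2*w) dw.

Integrate by parts once (u = w, dv = exp(2*w) dw).
An antiderivative is F(w) = (2*w - 1)*exp(2*w)/4.
Then F(2) - F(0) = (3*exp(4)/4) - (-1/4) = 1/4 + 3*exp(4)/4.

1/4 + 3*exp(4)/4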